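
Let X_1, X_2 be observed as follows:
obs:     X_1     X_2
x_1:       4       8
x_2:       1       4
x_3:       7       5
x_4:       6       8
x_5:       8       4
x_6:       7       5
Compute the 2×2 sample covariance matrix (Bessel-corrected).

Step 1 — column means:
  mean(X_1) = (4 + 1 + 7 + 6 + 8 + 7) / 6 = 33/6 = 5.5
  mean(X_2) = (8 + 4 + 5 + 8 + 4 + 5) / 6 = 34/6 = 5.6667

Step 2 — sample covariance S[i,j] = (1/(n-1)) · Σ_k (x_{k,i} - mean_i) · (x_{k,j} - mean_j), with n-1 = 5.
  S[X_1,X_1] = ((-1.5)·(-1.5) + (-4.5)·(-4.5) + (1.5)·(1.5) + (0.5)·(0.5) + (2.5)·(2.5) + (1.5)·(1.5)) / 5 = 33.5/5 = 6.7
  S[X_1,X_2] = ((-1.5)·(2.3333) + (-4.5)·(-1.6667) + (1.5)·(-0.6667) + (0.5)·(2.3333) + (2.5)·(-1.6667) + (1.5)·(-0.6667)) / 5 = -1/5 = -0.2
  S[X_2,X_2] = ((2.3333)·(2.3333) + (-1.6667)·(-1.6667) + (-0.6667)·(-0.6667) + (2.3333)·(2.3333) + (-1.6667)·(-1.6667) + (-0.6667)·(-0.6667)) / 5 = 17.3333/5 = 3.4667

S is symmetric (S[j,i] = S[i,j]). Assembling:

S = [[6.7, -0.2],
 [-0.2, 3.4667]]


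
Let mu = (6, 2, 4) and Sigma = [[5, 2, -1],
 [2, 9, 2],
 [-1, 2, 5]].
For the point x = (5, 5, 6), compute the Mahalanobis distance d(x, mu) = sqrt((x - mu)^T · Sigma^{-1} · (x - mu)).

Step 1 — centre the observation: (x - mu) = (-1, 3, 2).

Step 2 — invert Sigma (cofactor / det for 3×3, or solve directly):
  Sigma^{-1} = [[0.244, -0.0714, 0.0774],
 [-0.0714, 0.1429, -0.0714],
 [0.0774, -0.0714, 0.244]].

Step 3 — form the quadratic (x - mu)^T · Sigma^{-1} · (x - mu):
  Sigma^{-1} · (x - mu) = (-0.3036, 0.3571, 0.1964).
  (x - mu)^T · [Sigma^{-1} · (x - mu)] = (-1)·(-0.3036) + (3)·(0.3571) + (2)·(0.1964) = 1.7679.

Step 4 — take square root: d = √(1.7679) ≈ 1.3296.

d(x, mu) = √(1.7679) ≈ 1.3296


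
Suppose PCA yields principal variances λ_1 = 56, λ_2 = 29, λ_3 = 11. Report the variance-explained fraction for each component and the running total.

Step 1 — total variance = trace(Sigma) = Σ λ_i = 56 + 29 + 11 = 96.

Step 2 — fraction explained by component i = λ_i / Σ λ:
  PC1: 56/96 = 0.5833
  PC2: 29/96 = 0.3021
  PC3: 11/96 = 0.1146

Step 3 — cumulative fraction after k components = (λ_1 + ... + λ_k) / Σ λ:
  k = 1: 56/96 = 0.5833
  k = 2: (56 + 29)/96 = 85/96 = 0.8854
  k = 3: (56 + 29 + 11)/96 = 96/96 = 1

Summary (fraction, with percent):

explained: PC1 0.5833 (58.33%), PC2 0.3021 (30.21%), PC3 0.1146 (11.46%);  cumulative: 0.5833, 0.8854, 1


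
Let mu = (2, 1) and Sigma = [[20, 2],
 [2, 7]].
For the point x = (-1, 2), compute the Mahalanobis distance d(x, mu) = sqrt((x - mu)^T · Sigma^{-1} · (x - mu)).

Step 1 — centre the observation: (x - mu) = (-3, 1).

Step 2 — invert Sigma. det(Sigma) = 20·7 - (2)² = 136.
  Sigma^{-1} = (1/det) · [[d, -b], [-b, a]] = [[0.0515, -0.0147],
 [-0.0147, 0.1471]].

Step 3 — form the quadratic (x - mu)^T · Sigma^{-1} · (x - mu):
  Sigma^{-1} · (x - mu) = (-0.1691, 0.1912).
  (x - mu)^T · [Sigma^{-1} · (x - mu)] = (-3)·(-0.1691) + (1)·(0.1912) = 0.6985.

Step 4 — take square root: d = √(0.6985) ≈ 0.8358.

d(x, mu) = √(0.6985) ≈ 0.8358


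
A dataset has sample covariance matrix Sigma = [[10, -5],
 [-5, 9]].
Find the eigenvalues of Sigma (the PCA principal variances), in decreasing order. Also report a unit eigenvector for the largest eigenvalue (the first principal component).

Step 1 — characteristic polynomial of 2×2 Sigma:
  det(Sigma - λI) = λ² - trace · λ + det = 0.
  trace = 10 + 9 = 19, det = 10·9 - (-5)² = 65.
Step 2 — discriminant:
  Δ = trace² - 4·det = 361 - 260 = 101.
Step 3 — eigenvalues:
  λ = (trace ± √Δ)/2 = (19 ± 10.0499)/2,
  λ_1 = 14.5249,  λ_2 = 4.4751.

Step 4 — unit eigenvector for λ_1: solve (Sigma - λ_1 I)v = 0. First row:
  (10 - 14.5249)·v_x + (-5)·v_y = 0, i.e. (-4.5249)·v_x + (-5)·v_y = 0,
  so v ∝ (b, λ_1 - a) = (-5, 4.5249); multiply by -1 so the first entry is positive: u = (5, -4.5249).
  ||u|| = √((5)² + (-4.5249)²) = √(45.4751) ≈ 6.7435,
  v_1 = u/||u|| ≈ (0.7415, -0.671) (||v_1|| = 1).

λ_1 = 14.5249,  λ_2 = 4.4751;  v_1 ≈ (0.7415, -0.671)


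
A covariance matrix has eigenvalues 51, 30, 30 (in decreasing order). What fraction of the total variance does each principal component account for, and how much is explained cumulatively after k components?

Step 1 — total variance = trace(Sigma) = Σ λ_i = 51 + 30 + 30 = 111.

Step 2 — fraction explained by component i = λ_i / Σ λ:
  PC1: 51/111 = 0.4595
  PC2: 30/111 = 0.2703
  PC3: 30/111 = 0.2703

Step 3 — cumulative fraction after k components = (λ_1 + ... + λ_k) / Σ λ:
  k = 1: 51/111 = 0.4595
  k = 2: (51 + 30)/111 = 81/111 = 0.7297
  k = 3: (51 + 30 + 30)/111 = 111/111 = 1

Summary (fraction, with percent):

explained: PC1 0.4595 (45.95%), PC2 0.2703 (27.03%), PC3 0.2703 (27.03%);  cumulative: 0.4595, 0.7297, 1


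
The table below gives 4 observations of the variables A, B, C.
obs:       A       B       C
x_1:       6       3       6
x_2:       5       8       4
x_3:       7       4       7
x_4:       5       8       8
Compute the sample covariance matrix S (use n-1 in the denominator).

Step 1 — column means:
  mean(A) = (6 + 5 + 7 + 5) / 4 = 23/4 = 5.75
  mean(B) = (3 + 8 + 4 + 8) / 4 = 23/4 = 5.75
  mean(C) = (6 + 4 + 7 + 8) / 4 = 25/4 = 6.25

Step 2 — sample covariance S[i,j] = (1/(n-1)) · Σ_k (x_{k,i} - mean_i) · (x_{k,j} - mean_j), with n-1 = 3.
  S[A,A] = ((0.25)·(0.25) + (-0.75)·(-0.75) + (1.25)·(1.25) + (-0.75)·(-0.75)) / 3 = 2.75/3 = 0.9167
  S[A,B] = ((0.25)·(-2.75) + (-0.75)·(2.25) + (1.25)·(-1.75) + (-0.75)·(2.25)) / 3 = -6.25/3 = -2.0833
  S[A,C] = ((0.25)·(-0.25) + (-0.75)·(-2.25) + (1.25)·(0.75) + (-0.75)·(1.75)) / 3 = 1.25/3 = 0.4167
  S[B,B] = ((-2.75)·(-2.75) + (2.25)·(2.25) + (-1.75)·(-1.75) + (2.25)·(2.25)) / 3 = 20.75/3 = 6.9167
  S[B,C] = ((-2.75)·(-0.25) + (2.25)·(-2.25) + (-1.75)·(0.75) + (2.25)·(1.75)) / 3 = -1.75/3 = -0.5833
  S[C,C] = ((-0.25)·(-0.25) + (-2.25)·(-2.25) + (0.75)·(0.75) + (1.75)·(1.75)) / 3 = 8.75/3 = 2.9167

S is symmetric (S[j,i] = S[i,j]). Assembling:

S = [[0.9167, -2.0833, 0.4167],
 [-2.0833, 6.9167, -0.5833],
 [0.4167, -0.5833, 2.9167]]


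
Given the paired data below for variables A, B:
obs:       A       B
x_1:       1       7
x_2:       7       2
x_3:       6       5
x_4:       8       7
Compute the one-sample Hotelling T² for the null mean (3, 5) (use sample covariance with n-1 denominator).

Step 1 — sample mean vector:
  mean(A) = (1 + 7 + 6 + 8) / 4 = 22/4 = 5.5
  mean(B) = (7 + 2 + 5 + 7) / 4 = 21/4 = 5.25
  x̄ = (5.5, 5.25),  deviation x̄ - mu_0 = (5.5, 5.25) - (3, 5) = (2.5, 0.25).

Step 2 — sample covariance matrix, S[i,j] = (1/(n-1)) · Σ_k (x_{k,i} - mean_i) · (x_{k,j} - mean_j), divisor n-1 = 3:
  S[A,A] = ((-4.5)·(-4.5) + (1.5)·(1.5) + (0.5)·(0.5) + (2.5)·(2.5)) / 3 = 29/3 = 9.6667
  S[A,B] = ((-4.5)·(1.75) + (1.5)·(-3.25) + (0.5)·(-0.25) + (2.5)·(1.75)) / 3 = -8.5/3 = -2.8333
  S[B,B] = ((1.75)·(1.75) + (-3.25)·(-3.25) + (-0.25)·(-0.25) + (1.75)·(1.75)) / 3 = 16.75/3 = 5.5833
  S = [[9.6667, -2.8333],
 [-2.8333, 5.5833]].

Step 3 — invert S. det(S) = 9.6667·5.5833 - (-2.8333)² = 45.9444.
  S^{-1} = (1/det) · [[d, -b], [-b, a]] = [[0.1215, 0.0617],
 [0.0617, 0.2104]].

Step 4 — quadratic form (x̄ - mu_0)^T · S^{-1} · (x̄ - mu_0):
  S^{-1} · (x̄ - mu_0) = (0.3192, 0.2068),
  (x̄ - mu_0)^T · [...] = (2.5)·(0.3192) + (0.25)·(0.2068) = 0.8498.

Step 5 — scale by n: T² = 4 · 0.8498 = 3.399.

T² ≈ 3.399


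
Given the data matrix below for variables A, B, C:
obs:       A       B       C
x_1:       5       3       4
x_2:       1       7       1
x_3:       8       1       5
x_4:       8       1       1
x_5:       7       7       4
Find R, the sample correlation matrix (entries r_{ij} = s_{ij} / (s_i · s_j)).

Step 1 — column means:
  mean(A) = (5 + 1 + 8 + 8 + 7) / 5 = 29/5 = 5.8
  mean(B) = (3 + 7 + 1 + 1 + 7) / 5 = 19/5 = 3.8
  mean(C) = (4 + 1 + 5 + 1 + 4) / 5 = 15/5 = 3

Step 2 — sample variances and covariances s[i,j] = (1/(n-1)) · Σ_k (x_{k,i} - mean_i) · (x_{k,j} - mean_j), with n-1 = 4:
  s[A,A] = ((-0.8)·(-0.8) + (-4.8)·(-4.8) + (2.2)·(2.2) + (2.2)·(2.2) + (1.2)·(1.2)) / 4 = 34.8/4 = 8.7
  s[A,B] = ((-0.8)·(-0.8) + (-4.8)·(3.2) + (2.2)·(-2.8) + (2.2)·(-2.8) + (1.2)·(3.2)) / 4 = -23.2/4 = -5.8
  s[A,C] = ((-0.8)·(1) + (-4.8)·(-2) + (2.2)·(2) + (2.2)·(-2) + (1.2)·(1)) / 4 = 10/4 = 2.5
  s[B,B] = ((-0.8)·(-0.8) + (3.2)·(3.2) + (-2.8)·(-2.8) + (-2.8)·(-2.8) + (3.2)·(3.2)) / 4 = 36.8/4 = 9.2
  s[B,C] = ((-0.8)·(1) + (3.2)·(-2) + (-2.8)·(2) + (-2.8)·(-2) + (3.2)·(1)) / 4 = -4/4 = -1
  s[C,C] = ((1)·(1) + (-2)·(-2) + (2)·(2) + (-2)·(-2) + (1)·(1)) / 4 = 14/4 = 3.5
  Sample standard deviations s_i = √(s[i,i]):
  s(A) = √(8.7) = 2.9496
  s(B) = √(9.2) = 3.0332
  s(C) = √(3.5) = 1.8708

Step 3 — r_{ij} = s_{ij} / (s_i · s_j):
  r[A,A] = 1 (diagonal).
  r[A,B] = -5.8 / (2.9496 · 3.0332) = -5.8 / 8.9465 = -0.6483
  r[A,C] = 2.5 / (2.9496 · 1.8708) = 2.5 / 5.5182 = 0.4531
  r[B,B] = 1 (diagonal).
  r[B,C] = -1 / (3.0332 · 1.8708) = -1 / 5.6745 = -0.1762
  r[C,C] = 1 (diagonal).

R is symmetric with unit diagonal. Assembling:

R = [[1, -0.6483, 0.4531],
 [-0.6483, 1, -0.1762],
 [0.4531, -0.1762, 1]]


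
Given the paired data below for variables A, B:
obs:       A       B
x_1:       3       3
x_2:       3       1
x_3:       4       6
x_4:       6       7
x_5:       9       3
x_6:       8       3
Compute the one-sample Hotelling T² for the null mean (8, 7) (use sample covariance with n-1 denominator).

Step 1 — sample mean vector:
  mean(A) = (3 + 3 + 4 + 6 + 9 + 8) / 6 = 33/6 = 5.5
  mean(B) = (3 + 1 + 6 + 7 + 3 + 3) / 6 = 23/6 = 3.8333
  x̄ = (5.5, 3.8333),  deviation x̄ - mu_0 = (5.5, 3.8333) - (8, 7) = (-2.5, -3.1667).

Step 2 — sample covariance matrix, S[i,j] = (1/(n-1)) · Σ_k (x_{k,i} - mean_i) · (x_{k,j} - mean_j), divisor n-1 = 5:
  S[A,A] = ((-2.5)·(-2.5) + (-2.5)·(-2.5) + (-1.5)·(-1.5) + (0.5)·(0.5) + (3.5)·(3.5) + (2.5)·(2.5)) / 5 = 33.5/5 = 6.7
  S[A,B] = ((-2.5)·(-0.8333) + (-2.5)·(-2.8333) + (-1.5)·(2.1667) + (0.5)·(3.1667) + (3.5)·(-0.8333) + (2.5)·(-0.8333)) / 5 = 2.5/5 = 0.5
  S[B,B] = ((-0.8333)·(-0.8333) + (-2.8333)·(-2.8333) + (2.1667)·(2.1667) + (3.1667)·(3.1667) + (-0.8333)·(-0.8333) + (-0.8333)·(-0.8333)) / 5 = 24.8333/5 = 4.9667
  S = [[6.7, 0.5],
 [0.5, 4.9667]].

Step 3 — invert S. det(S) = 6.7·4.9667 - (0.5)² = 33.0267.
  S^{-1} = (1/det) · [[d, -b], [-b, a]] = [[0.1504, -0.0151],
 [-0.0151, 0.2029]].

Step 4 — quadratic form (x̄ - mu_0)^T · S^{-1} · (x̄ - mu_0):
  S^{-1} · (x̄ - mu_0) = (-0.328, -0.6046),
  (x̄ - mu_0)^T · [...] = (-2.5)·(-0.328) + (-3.1667)·(-0.6046) = 2.7345.

Step 5 — scale by n: T² = 6 · 2.7345 = 16.4069.

T² ≈ 16.4069


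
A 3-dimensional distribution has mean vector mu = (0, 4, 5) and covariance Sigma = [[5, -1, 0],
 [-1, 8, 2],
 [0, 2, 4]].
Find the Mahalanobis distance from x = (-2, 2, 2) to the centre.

Step 1 — centre the observation: (x - mu) = (-2, -2, -3).

Step 2 — invert Sigma (cofactor / det for 3×3, or solve directly):
  Sigma^{-1} = [[0.2059, 0.0294, -0.0147],
 [0.0294, 0.1471, -0.0735],
 [-0.0147, -0.0735, 0.2868]].

Step 3 — form the quadratic (x - mu)^T · Sigma^{-1} · (x - mu):
  Sigma^{-1} · (x - mu) = (-0.4265, -0.1324, -0.6838).
  (x - mu)^T · [Sigma^{-1} · (x - mu)] = (-2)·(-0.4265) + (-2)·(-0.1324) + (-3)·(-0.6838) = 3.1691.

Step 4 — take square root: d = √(3.1691) ≈ 1.7802.

d(x, mu) = √(3.1691) ≈ 1.7802


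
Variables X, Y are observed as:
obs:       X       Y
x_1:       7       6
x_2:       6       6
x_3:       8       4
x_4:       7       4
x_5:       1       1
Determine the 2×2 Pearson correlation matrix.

Step 1 — column means:
  mean(X) = (7 + 6 + 8 + 7 + 1) / 5 = 29/5 = 5.8
  mean(Y) = (6 + 6 + 4 + 4 + 1) / 5 = 21/5 = 4.2

Step 2 — sample variances and covariances s[i,j] = (1/(n-1)) · Σ_k (x_{k,i} - mean_i) · (x_{k,j} - mean_j), with n-1 = 4:
  s[X,X] = ((1.2)·(1.2) + (0.2)·(0.2) + (2.2)·(2.2) + (1.2)·(1.2) + (-4.8)·(-4.8)) / 4 = 30.8/4 = 7.7
  s[X,Y] = ((1.2)·(1.8) + (0.2)·(1.8) + (2.2)·(-0.2) + (1.2)·(-0.2) + (-4.8)·(-3.2)) / 4 = 17.2/4 = 4.3
  s[Y,Y] = ((1.8)·(1.8) + (1.8)·(1.8) + (-0.2)·(-0.2) + (-0.2)·(-0.2) + (-3.2)·(-3.2)) / 4 = 16.8/4 = 4.2
  Sample standard deviations s_i = √(s[i,i]):
  s(X) = √(7.7) = 2.7749
  s(Y) = √(4.2) = 2.0494

Step 3 — r_{ij} = s_{ij} / (s_i · s_j):
  r[X,X] = 1 (diagonal).
  r[X,Y] = 4.3 / (2.7749 · 2.0494) = 4.3 / 5.6868 = 0.7561
  r[Y,Y] = 1 (diagonal).

R is symmetric with unit diagonal. Assembling:

R = [[1, 0.7561],
 [0.7561, 1]]


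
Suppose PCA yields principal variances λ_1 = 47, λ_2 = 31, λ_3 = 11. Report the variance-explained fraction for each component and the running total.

Step 1 — total variance = trace(Sigma) = Σ λ_i = 47 + 31 + 11 = 89.

Step 2 — fraction explained by component i = λ_i / Σ λ:
  PC1: 47/89 = 0.5281
  PC2: 31/89 = 0.3483
  PC3: 11/89 = 0.1236

Step 3 — cumulative fraction after k components = (λ_1 + ... + λ_k) / Σ λ:
  k = 1: 47/89 = 0.5281
  k = 2: (47 + 31)/89 = 78/89 = 0.8764
  k = 3: (47 + 31 + 11)/89 = 89/89 = 1

Summary (fraction, with percent):

explained: PC1 0.5281 (52.81%), PC2 0.3483 (34.83%), PC3 0.1236 (12.36%);  cumulative: 0.5281, 0.8764, 1


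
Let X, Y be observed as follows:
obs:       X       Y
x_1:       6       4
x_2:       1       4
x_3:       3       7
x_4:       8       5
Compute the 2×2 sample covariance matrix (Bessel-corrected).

Step 1 — column means:
  mean(X) = (6 + 1 + 3 + 8) / 4 = 18/4 = 4.5
  mean(Y) = (4 + 4 + 7 + 5) / 4 = 20/4 = 5

Step 2 — sample covariance S[i,j] = (1/(n-1)) · Σ_k (x_{k,i} - mean_i) · (x_{k,j} - mean_j), with n-1 = 3.
  S[X,X] = ((1.5)·(1.5) + (-3.5)·(-3.5) + (-1.5)·(-1.5) + (3.5)·(3.5)) / 3 = 29/3 = 9.6667
  S[X,Y] = ((1.5)·(-1) + (-3.5)·(-1) + (-1.5)·(2) + (3.5)·(0)) / 3 = -1/3 = -0.3333
  S[Y,Y] = ((-1)·(-1) + (-1)·(-1) + (2)·(2) + (0)·(0)) / 3 = 6/3 = 2

S is symmetric (S[j,i] = S[i,j]). Assembling:

S = [[9.6667, -0.3333],
 [-0.3333, 2]]


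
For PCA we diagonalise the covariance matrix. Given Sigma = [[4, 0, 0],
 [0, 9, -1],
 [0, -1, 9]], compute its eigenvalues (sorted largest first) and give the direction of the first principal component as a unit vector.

Step 1 — characteristic polynomial p(λ) = det(λI - Sigma) = λ³ - tr·λ² + c_1·λ - det, where tr = trace, c_1 = sum of the principal 2×2 minors, det = det(Sigma):
  tr = 4 + 9 + 9 = 22,
  c_1 = (4·9 - (0)²) + (4·9 - (0)²) + (9·9 - (-1)²) = 36 + 36 + 80 = 152,
  det = 4·(9·9 - (-1)²) - (0)·((0)·9 - (-1)·(0)) + (0)·((0)·(-1) - 9·(0)) = 4·(80) - (0)·(0) + (0)·(0) = 320.
  So p(λ) = λ³ - 22λ² + 152λ - 320.
Step 2 — look for an integer root (rational root theorem: any rational root is an integer divisor of 320). Testing λ = 4:
  p(4) = 64 - 352 + 608 - 320 = 0  ✓
  Dividing out (λ - 4): p(λ) = (λ - 4)(λ² - 18λ + 80).
Step 3 — remaining eigenvalues from the quadratic λ² - 18λ + 80 = 0:
  Δ = 18² - 4·80 = 324 - 320 = 4,  λ = (18 ± √4)/2 = (18 ± 2)/2 = 10 or 8.
  Sorted: λ_1 = 10,  λ_2 = 8,  λ_3 = 4  (check: sum = 22 = tr ✓).

Step 4 — unit eigenvector for λ_1 = 10: v spans the null space of (Sigma - λ_1 I), whose rows are
  r_1 = (-6, 0, 0),  r_2 = (0, -1, -1),  r_3 = (0, -1, -1).
  v is orthogonal to every row, so take v ∝ r_1 × r_2 = ((0)·(-1) - (0)·(-1), (0)·(0) - (-6)·(-1), (-6)·(-1) - (0)·(0)) = (0, -6, 6).
  Rescale (divide by 6; multiply by -1 so the first nonzero entry is positive): u = (0, 1, -1).
  ||u|| = √((0)² + (1)² + (-1)²) = √(2) ≈ 1.4142,  v_1 = u/||u|| ≈ (0, 0.7071, -0.7071) (||v_1|| = 1).

λ_1 = 10,  λ_2 = 8,  λ_3 = 4;  v_1 ≈ (0, 0.7071, -0.7071)


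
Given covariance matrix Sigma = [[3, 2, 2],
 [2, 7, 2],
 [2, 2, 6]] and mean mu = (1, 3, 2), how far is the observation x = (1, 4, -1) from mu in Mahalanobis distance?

Step 1 — centre the observation: (x - mu) = (0, 1, -3).

Step 2 — invert Sigma (cofactor / det for 3×3, or solve directly):
  Sigma^{-1} = [[0.4872, -0.1026, -0.1282],
 [-0.1026, 0.1795, -0.0256],
 [-0.1282, -0.0256, 0.2179]].

Step 3 — form the quadratic (x - mu)^T · Sigma^{-1} · (x - mu):
  Sigma^{-1} · (x - mu) = (0.2821, 0.2564, -0.6795).
  (x - mu)^T · [Sigma^{-1} · (x - mu)] = (0)·(0.2821) + (1)·(0.2564) + (-3)·(-0.6795) = 2.2949.

Step 4 — take square root: d = √(2.2949) ≈ 1.5149.

d(x, mu) = √(2.2949) ≈ 1.5149


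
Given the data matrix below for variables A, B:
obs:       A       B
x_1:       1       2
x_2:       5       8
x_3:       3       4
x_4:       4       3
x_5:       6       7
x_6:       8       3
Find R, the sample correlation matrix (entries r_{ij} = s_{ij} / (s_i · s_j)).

Step 1 — column means:
  mean(A) = (1 + 5 + 3 + 4 + 6 + 8) / 6 = 27/6 = 4.5
  mean(B) = (2 + 8 + 4 + 3 + 7 + 3) / 6 = 27/6 = 4.5

Step 2 — sample variances and covariances s[i,j] = (1/(n-1)) · Σ_k (x_{k,i} - mean_i) · (x_{k,j} - mean_j), with n-1 = 5:
  s[A,A] = ((-3.5)·(-3.5) + (0.5)·(0.5) + (-1.5)·(-1.5) + (-0.5)·(-0.5) + (1.5)·(1.5) + (3.5)·(3.5)) / 5 = 29.5/5 = 5.9
  s[A,B] = ((-3.5)·(-2.5) + (0.5)·(3.5) + (-1.5)·(-0.5) + (-0.5)·(-1.5) + (1.5)·(2.5) + (3.5)·(-1.5)) / 5 = 10.5/5 = 2.1
  s[B,B] = ((-2.5)·(-2.5) + (3.5)·(3.5) + (-0.5)·(-0.5) + (-1.5)·(-1.5) + (2.5)·(2.5) + (-1.5)·(-1.5)) / 5 = 29.5/5 = 5.9
  Sample standard deviations s_i = √(s[i,i]):
  s(A) = √(5.9) = 2.429
  s(B) = √(5.9) = 2.429

Step 3 — r_{ij} = s_{ij} / (s_i · s_j):
  r[A,A] = 1 (diagonal).
  r[A,B] = 2.1 / (2.429 · 2.429) = 2.1 / 5.9 = 0.3559
  r[B,B] = 1 (diagonal).

R is symmetric with unit diagonal. Assembling:

R = [[1, 0.3559],
 [0.3559, 1]]


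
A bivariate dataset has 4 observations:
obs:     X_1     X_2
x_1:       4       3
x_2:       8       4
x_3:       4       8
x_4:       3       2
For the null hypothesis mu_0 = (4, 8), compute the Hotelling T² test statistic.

Step 1 — sample mean vector:
  mean(X_1) = (4 + 8 + 4 + 3) / 4 = 19/4 = 4.75
  mean(X_2) = (3 + 4 + 8 + 2) / 4 = 17/4 = 4.25
  x̄ = (4.75, 4.25),  deviation x̄ - mu_0 = (4.75, 4.25) - (4, 8) = (0.75, -3.75).

Step 2 — sample covariance matrix, S[i,j] = (1/(n-1)) · Σ_k (x_{k,i} - mean_i) · (x_{k,j} - mean_j), divisor n-1 = 3:
  S[X_1,X_1] = ((-0.75)·(-0.75) + (3.25)·(3.25) + (-0.75)·(-0.75) + (-1.75)·(-1.75)) / 3 = 14.75/3 = 4.9167
  S[X_1,X_2] = ((-0.75)·(-1.25) + (3.25)·(-0.25) + (-0.75)·(3.75) + (-1.75)·(-2.25)) / 3 = 1.25/3 = 0.4167
  S[X_2,X_2] = ((-1.25)·(-1.25) + (-0.25)·(-0.25) + (3.75)·(3.75) + (-2.25)·(-2.25)) / 3 = 20.75/3 = 6.9167
  S = [[4.9167, 0.4167],
 [0.4167, 6.9167]].

Step 3 — invert S. det(S) = 4.9167·6.9167 - (0.4167)² = 33.8333.
  S^{-1} = (1/det) · [[d, -b], [-b, a]] = [[0.2044, -0.0123],
 [-0.0123, 0.1453]].

Step 4 — quadratic form (x̄ - mu_0)^T · S^{-1} · (x̄ - mu_0):
  S^{-1} · (x̄ - mu_0) = (0.1995, -0.5542),
  (x̄ - mu_0)^T · [...] = (0.75)·(0.1995) + (-3.75)·(-0.5542) = 2.2278.

Step 5 — scale by n: T² = 4 · 2.2278 = 8.9113.

T² ≈ 8.9113


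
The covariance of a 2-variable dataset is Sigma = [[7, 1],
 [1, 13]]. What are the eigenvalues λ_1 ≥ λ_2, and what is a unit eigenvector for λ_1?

Step 1 — characteristic polynomial of 2×2 Sigma:
  det(Sigma - λI) = λ² - trace · λ + det = 0.
  trace = 7 + 13 = 20, det = 7·13 - (1)² = 90.
Step 2 — discriminant:
  Δ = trace² - 4·det = 400 - 360 = 40.
Step 3 — eigenvalues:
  λ = (trace ± √Δ)/2 = (20 ± 6.3246)/2,
  λ_1 = 13.1623,  λ_2 = 6.8377.

Step 4 — unit eigenvector for λ_1: solve (Sigma - λ_1 I)v = 0. First row:
  (7 - 13.1623)·v_x + (1)·v_y = 0, i.e. (-6.1623)·v_x + (1)·v_y = 0,
  so v ∝ (b, λ_1 - a) = (1, 6.1623) = u.
  ||u|| = √((1)² + (6.1623)²) = √(38.9737) ≈ 6.2429,
  v_1 = u/||u|| ≈ (0.1602, 0.9871) (||v_1|| = 1).

λ_1 = 13.1623,  λ_2 = 6.8377;  v_1 ≈ (0.1602, 0.9871)


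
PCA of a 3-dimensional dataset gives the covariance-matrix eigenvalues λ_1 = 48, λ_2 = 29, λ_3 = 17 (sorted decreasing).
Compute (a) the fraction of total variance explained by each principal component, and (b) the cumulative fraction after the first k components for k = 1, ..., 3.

Step 1 — total variance = trace(Sigma) = Σ λ_i = 48 + 29 + 17 = 94.

Step 2 — fraction explained by component i = λ_i / Σ λ:
  PC1: 48/94 = 0.5106
  PC2: 29/94 = 0.3085
  PC3: 17/94 = 0.1809

Step 3 — cumulative fraction after k components = (λ_1 + ... + λ_k) / Σ λ:
  k = 1: 48/94 = 0.5106
  k = 2: (48 + 29)/94 = 77/94 = 0.8191
  k = 3: (48 + 29 + 17)/94 = 94/94 = 1

Summary (fraction, with percent):

explained: PC1 0.5106 (51.06%), PC2 0.3085 (30.85%), PC3 0.1809 (18.09%);  cumulative: 0.5106, 0.8191, 1


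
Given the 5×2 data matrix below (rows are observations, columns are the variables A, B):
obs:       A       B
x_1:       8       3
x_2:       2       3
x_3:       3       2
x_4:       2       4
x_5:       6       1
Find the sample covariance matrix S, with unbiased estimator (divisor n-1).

Step 1 — column means:
  mean(A) = (8 + 2 + 3 + 2 + 6) / 5 = 21/5 = 4.2
  mean(B) = (3 + 3 + 2 + 4 + 1) / 5 = 13/5 = 2.6

Step 2 — sample covariance S[i,j] = (1/(n-1)) · Σ_k (x_{k,i} - mean_i) · (x_{k,j} - mean_j), with n-1 = 4.
  S[A,A] = ((3.8)·(3.8) + (-2.2)·(-2.2) + (-1.2)·(-1.2) + (-2.2)·(-2.2) + (1.8)·(1.8)) / 4 = 28.8/4 = 7.2
  S[A,B] = ((3.8)·(0.4) + (-2.2)·(0.4) + (-1.2)·(-0.6) + (-2.2)·(1.4) + (1.8)·(-1.6)) / 4 = -4.6/4 = -1.15
  S[B,B] = ((0.4)·(0.4) + (0.4)·(0.4) + (-0.6)·(-0.6) + (1.4)·(1.4) + (-1.6)·(-1.6)) / 4 = 5.2/4 = 1.3

S is symmetric (S[j,i] = S[i,j]). Assembling:

S = [[7.2, -1.15],
 [-1.15, 1.3]]


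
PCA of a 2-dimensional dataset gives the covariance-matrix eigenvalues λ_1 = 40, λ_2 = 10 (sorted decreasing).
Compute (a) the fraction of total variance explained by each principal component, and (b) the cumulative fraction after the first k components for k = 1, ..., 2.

Step 1 — total variance = trace(Sigma) = Σ λ_i = 40 + 10 = 50.

Step 2 — fraction explained by component i = λ_i / Σ λ:
  PC1: 40/50 = 0.8
  PC2: 10/50 = 0.2

Step 3 — cumulative fraction after k components = (λ_1 + ... + λ_k) / Σ λ:
  k = 1: 40/50 = 0.8
  k = 2: (40 + 10)/50 = 50/50 = 1

Summary (fraction, with percent):

explained: PC1 0.8 (80%), PC2 0.2 (20%);  cumulative: 0.8, 1


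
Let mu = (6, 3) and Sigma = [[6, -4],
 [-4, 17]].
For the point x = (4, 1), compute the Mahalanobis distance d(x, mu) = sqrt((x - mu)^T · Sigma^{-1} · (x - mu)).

Step 1 — centre the observation: (x - mu) = (-2, -2).

Step 2 — invert Sigma. det(Sigma) = 6·17 - (-4)² = 86.
  Sigma^{-1} = (1/det) · [[d, -b], [-b, a]] = [[0.1977, 0.0465],
 [0.0465, 0.0698]].

Step 3 — form the quadratic (x - mu)^T · Sigma^{-1} · (x - mu):
  Sigma^{-1} · (x - mu) = (-0.4884, -0.2326).
  (x - mu)^T · [Sigma^{-1} · (x - mu)] = (-2)·(-0.4884) + (-2)·(-0.2326) = 1.4419.

Step 4 — take square root: d = √(1.4419) ≈ 1.2008.

d(x, mu) = √(1.4419) ≈ 1.2008


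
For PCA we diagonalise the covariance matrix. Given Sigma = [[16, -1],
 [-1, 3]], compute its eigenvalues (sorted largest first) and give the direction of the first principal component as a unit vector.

Step 1 — characteristic polynomial of 2×2 Sigma:
  det(Sigma - λI) = λ² - trace · λ + det = 0.
  trace = 16 + 3 = 19, det = 16·3 - (-1)² = 47.
Step 2 — discriminant:
  Δ = trace² - 4·det = 361 - 188 = 173.
Step 3 — eigenvalues:
  λ = (trace ± √Δ)/2 = (19 ± 13.1529)/2,
  λ_1 = 16.0765,  λ_2 = 2.9235.

Step 4 — unit eigenvector for λ_1: solve (Sigma - λ_1 I)v = 0. First row:
  (16 - 16.0765)·v_x + (-1)·v_y = 0, i.e. (-0.0765)·v_x + (-1)·v_y = 0,
  so v ∝ (b, λ_1 - a) = (-1, 0.0765); multiply by -1 so the first entry is positive: u = (1, -0.0765).
  ||u|| = √((1)² + (-0.0765)²) = √(1.0058) ≈ 1.0029,
  v_1 = u/||u|| ≈ (0.9971, -0.0763) (||v_1|| = 1).

λ_1 = 16.0765,  λ_2 = 2.9235;  v_1 ≈ (0.9971, -0.0763)


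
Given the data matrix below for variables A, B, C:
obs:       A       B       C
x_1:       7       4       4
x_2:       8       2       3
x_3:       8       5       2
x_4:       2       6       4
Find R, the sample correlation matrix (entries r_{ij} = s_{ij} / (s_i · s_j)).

Step 1 — column means:
  mean(A) = (7 + 8 + 8 + 2) / 4 = 25/4 = 6.25
  mean(B) = (4 + 2 + 5 + 6) / 4 = 17/4 = 4.25
  mean(C) = (4 + 3 + 2 + 4) / 4 = 13/4 = 3.25

Step 2 — sample variances and covariances s[i,j] = (1/(n-1)) · Σ_k (x_{k,i} - mean_i) · (x_{k,j} - mean_j), with n-1 = 3:
  s[A,A] = ((0.75)·(0.75) + (1.75)·(1.75) + (1.75)·(1.75) + (-4.25)·(-4.25)) / 3 = 24.75/3 = 8.25
  s[A,B] = ((0.75)·(-0.25) + (1.75)·(-2.25) + (1.75)·(0.75) + (-4.25)·(1.75)) / 3 = -10.25/3 = -3.4167
  s[A,C] = ((0.75)·(0.75) + (1.75)·(-0.25) + (1.75)·(-1.25) + (-4.25)·(0.75)) / 3 = -5.25/3 = -1.75
  s[B,B] = ((-0.25)·(-0.25) + (-2.25)·(-2.25) + (0.75)·(0.75) + (1.75)·(1.75)) / 3 = 8.75/3 = 2.9167
  s[B,C] = ((-0.25)·(0.75) + (-2.25)·(-0.25) + (0.75)·(-1.25) + (1.75)·(0.75)) / 3 = 0.75/3 = 0.25
  s[C,C] = ((0.75)·(0.75) + (-0.25)·(-0.25) + (-1.25)·(-1.25) + (0.75)·(0.75)) / 3 = 2.75/3 = 0.9167
  Sample standard deviations s_i = √(s[i,i]):
  s(A) = √(8.25) = 2.8723
  s(B) = √(2.9167) = 1.7078
  s(C) = √(0.9167) = 0.9574

Step 3 — r_{ij} = s_{ij} / (s_i · s_j):
  r[A,A] = 1 (diagonal).
  r[A,B] = -3.4167 / (2.8723 · 1.7078) = -3.4167 / 4.9054 = -0.6965
  r[A,C] = -1.75 / (2.8723 · 0.9574) = -1.75 / 2.75 = -0.6364
  r[B,B] = 1 (diagonal).
  r[B,C] = 0.25 / (1.7078 · 0.9574) = 0.25 / 1.6351 = 0.1529
  r[C,C] = 1 (diagonal).

R is symmetric with unit diagonal. Assembling:

R = [[1, -0.6965, -0.6364],
 [-0.6965, 1, 0.1529],
 [-0.6364, 0.1529, 1]]


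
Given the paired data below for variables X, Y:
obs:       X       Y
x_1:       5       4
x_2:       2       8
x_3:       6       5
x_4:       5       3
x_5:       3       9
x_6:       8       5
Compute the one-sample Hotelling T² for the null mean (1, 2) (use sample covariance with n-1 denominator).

Step 1 — sample mean vector:
  mean(X) = (5 + 2 + 6 + 5 + 3 + 8) / 6 = 29/6 = 4.8333
  mean(Y) = (4 + 8 + 5 + 3 + 9 + 5) / 6 = 34/6 = 5.6667
  x̄ = (4.8333, 5.6667),  deviation x̄ - mu_0 = (4.8333, 5.6667) - (1, 2) = (3.8333, 3.6667).

Step 2 — sample covariance matrix, S[i,j] = (1/(n-1)) · Σ_k (x_{k,i} - mean_i) · (x_{k,j} - mean_j), divisor n-1 = 5:
  S[X,X] = ((0.1667)·(0.1667) + (-2.8333)·(-2.8333) + (1.1667)·(1.1667) + (0.1667)·(0.1667) + (-1.8333)·(-1.8333) + (3.1667)·(3.1667)) / 5 = 22.8333/5 = 4.5667
  S[X,Y] = ((0.1667)·(-1.6667) + (-2.8333)·(2.3333) + (1.1667)·(-0.6667) + (0.1667)·(-2.6667) + (-1.8333)·(3.3333) + (3.1667)·(-0.6667)) / 5 = -16.3333/5 = -3.2667
  S[Y,Y] = ((-1.6667)·(-1.6667) + (2.3333)·(2.3333) + (-0.6667)·(-0.6667) + (-2.6667)·(-2.6667) + (3.3333)·(3.3333) + (-0.6667)·(-0.6667)) / 5 = 27.3333/5 = 5.4667
  S = [[4.5667, -3.2667],
 [-3.2667, 5.4667]].

Step 3 — invert S. det(S) = 4.5667·5.4667 - (-3.2667)² = 14.2933.
  S^{-1} = (1/det) · [[d, -b], [-b, a]] = [[0.3825, 0.2285],
 [0.2285, 0.3195]].

Step 4 — quadratic form (x̄ - mu_0)^T · S^{-1} · (x̄ - mu_0):
  S^{-1} · (x̄ - mu_0) = (2.3041, 2.0476),
  (x̄ - mu_0)^T · [...] = (3.8333)·(2.3041) + (3.6667)·(2.0476) = 16.3402.

Step 5 — scale by n: T² = 6 · 16.3402 = 98.041.

T² ≈ 98.041


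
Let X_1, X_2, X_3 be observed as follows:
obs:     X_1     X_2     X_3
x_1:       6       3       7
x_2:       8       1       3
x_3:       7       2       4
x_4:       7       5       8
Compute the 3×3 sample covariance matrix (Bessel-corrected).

Step 1 — column means:
  mean(X_1) = (6 + 8 + 7 + 7) / 4 = 28/4 = 7
  mean(X_2) = (3 + 1 + 2 + 5) / 4 = 11/4 = 2.75
  mean(X_3) = (7 + 3 + 4 + 8) / 4 = 22/4 = 5.5

Step 2 — sample covariance S[i,j] = (1/(n-1)) · Σ_k (x_{k,i} - mean_i) · (x_{k,j} - mean_j), with n-1 = 3.
  S[X_1,X_1] = ((-1)·(-1) + (1)·(1) + (0)·(0) + (0)·(0)) / 3 = 2/3 = 0.6667
  S[X_1,X_2] = ((-1)·(0.25) + (1)·(-1.75) + (0)·(-0.75) + (0)·(2.25)) / 3 = -2/3 = -0.6667
  S[X_1,X_3] = ((-1)·(1.5) + (1)·(-2.5) + (0)·(-1.5) + (0)·(2.5)) / 3 = -4/3 = -1.3333
  S[X_2,X_2] = ((0.25)·(0.25) + (-1.75)·(-1.75) + (-0.75)·(-0.75) + (2.25)·(2.25)) / 3 = 8.75/3 = 2.9167
  S[X_2,X_3] = ((0.25)·(1.5) + (-1.75)·(-2.5) + (-0.75)·(-1.5) + (2.25)·(2.5)) / 3 = 11.5/3 = 3.8333
  S[X_3,X_3] = ((1.5)·(1.5) + (-2.5)·(-2.5) + (-1.5)·(-1.5) + (2.5)·(2.5)) / 3 = 17/3 = 5.6667

S is symmetric (S[j,i] = S[i,j]). Assembling:

S = [[0.6667, -0.6667, -1.3333],
 [-0.6667, 2.9167, 3.8333],
 [-1.3333, 3.8333, 5.6667]]


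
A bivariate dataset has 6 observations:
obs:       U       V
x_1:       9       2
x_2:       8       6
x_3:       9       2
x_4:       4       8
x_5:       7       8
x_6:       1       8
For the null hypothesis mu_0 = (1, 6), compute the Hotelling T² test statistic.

Step 1 — sample mean vector:
  mean(U) = (9 + 8 + 9 + 4 + 7 + 1) / 6 = 38/6 = 6.3333
  mean(V) = (2 + 6 + 2 + 8 + 8 + 8) / 6 = 34/6 = 5.6667
  x̄ = (6.3333, 5.6667),  deviation x̄ - mu_0 = (6.3333, 5.6667) - (1, 6) = (5.3333, -0.3333).

Step 2 — sample covariance matrix, S[i,j] = (1/(n-1)) · Σ_k (x_{k,i} - mean_i) · (x_{k,j} - mean_j), divisor n-1 = 5:
  S[U,U] = ((2.6667)·(2.6667) + (1.6667)·(1.6667) + (2.6667)·(2.6667) + (-2.3333)·(-2.3333) + (0.6667)·(0.6667) + (-5.3333)·(-5.3333)) / 5 = 51.3333/5 = 10.2667
  S[U,V] = ((2.6667)·(-3.6667) + (1.6667)·(0.3333) + (2.6667)·(-3.6667) + (-2.3333)·(2.3333) + (0.6667)·(2.3333) + (-5.3333)·(2.3333)) / 5 = -35.3333/5 = -7.0667
  S[V,V] = ((-3.6667)·(-3.6667) + (0.3333)·(0.3333) + (-3.6667)·(-3.6667) + (2.3333)·(2.3333) + (2.3333)·(2.3333) + (2.3333)·(2.3333)) / 5 = 43.3333/5 = 8.6667
  S = [[10.2667, -7.0667],
 [-7.0667, 8.6667]].

Step 3 — invert S. det(S) = 10.2667·8.6667 - (-7.0667)² = 39.04.
  S^{-1} = (1/det) · [[d, -b], [-b, a]] = [[0.222, 0.181],
 [0.181, 0.263]].

Step 4 — quadratic form (x̄ - mu_0)^T · S^{-1} · (x̄ - mu_0):
  S^{-1} · (x̄ - mu_0) = (1.1236, 0.8777),
  (x̄ - mu_0)^T · [...] = (5.3333)·(1.1236) + (-0.3333)·(0.8777) = 5.7001.

Step 5 — scale by n: T² = 6 · 5.7001 = 34.2008.

T² ≈ 34.2008


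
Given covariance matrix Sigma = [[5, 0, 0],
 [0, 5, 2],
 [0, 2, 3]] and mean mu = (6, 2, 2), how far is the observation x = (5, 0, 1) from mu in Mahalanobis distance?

Step 1 — centre the observation: (x - mu) = (-1, -2, -1).

Step 2 — invert Sigma (cofactor / det for 3×3, or solve directly):
  Sigma^{-1} = [[0.2, 0, 0],
 [0, 0.2727, -0.1818],
 [0, -0.1818, 0.4545]].

Step 3 — form the quadratic (x - mu)^T · Sigma^{-1} · (x - mu):
  Sigma^{-1} · (x - mu) = (-0.2, -0.3636, -0.0909).
  (x - mu)^T · [Sigma^{-1} · (x - mu)] = (-1)·(-0.2) + (-2)·(-0.3636) + (-1)·(-0.0909) = 1.0182.

Step 4 — take square root: d = √(1.0182) ≈ 1.009.

d(x, mu) = √(1.0182) ≈ 1.009


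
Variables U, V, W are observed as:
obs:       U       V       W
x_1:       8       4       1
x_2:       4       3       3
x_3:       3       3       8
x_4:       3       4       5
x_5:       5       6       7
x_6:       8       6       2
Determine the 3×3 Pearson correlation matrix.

Step 1 — column means:
  mean(U) = (8 + 4 + 3 + 3 + 5 + 8) / 6 = 31/6 = 5.1667
  mean(V) = (4 + 3 + 3 + 4 + 6 + 6) / 6 = 26/6 = 4.3333
  mean(W) = (1 + 3 + 8 + 5 + 7 + 2) / 6 = 26/6 = 4.3333

Step 2 — sample variances and covariances s[i,j] = (1/(n-1)) · Σ_k (x_{k,i} - mean_i) · (x_{k,j} - mean_j), with n-1 = 5:
  s[U,U] = ((2.8333)·(2.8333) + (-1.1667)·(-1.1667) + (-2.1667)·(-2.1667) + (-2.1667)·(-2.1667) + (-0.1667)·(-0.1667) + (2.8333)·(2.8333)) / 5 = 26.8333/5 = 5.3667
  s[U,V] = ((2.8333)·(-0.3333) + (-1.1667)·(-1.3333) + (-2.1667)·(-1.3333) + (-2.1667)·(-0.3333) + (-0.1667)·(1.6667) + (2.8333)·(1.6667)) / 5 = 8.6667/5 = 1.7333
  s[U,W] = ((2.8333)·(-3.3333) + (-1.1667)·(-1.3333) + (-2.1667)·(3.6667) + (-2.1667)·(0.6667) + (-0.1667)·(2.6667) + (2.8333)·(-2.3333)) / 5 = -24.3333/5 = -4.8667
  s[V,V] = ((-0.3333)·(-0.3333) + (-1.3333)·(-1.3333) + (-1.3333)·(-1.3333) + (-0.3333)·(-0.3333) + (1.6667)·(1.6667) + (1.6667)·(1.6667)) / 5 = 9.3333/5 = 1.8667
  s[V,W] = ((-0.3333)·(-3.3333) + (-1.3333)·(-1.3333) + (-1.3333)·(3.6667) + (-0.3333)·(0.6667) + (1.6667)·(2.6667) + (1.6667)·(-2.3333)) / 5 = -1.6667/5 = -0.3333
  s[W,W] = ((-3.3333)·(-3.3333) + (-1.3333)·(-1.3333) + (3.6667)·(3.6667) + (0.6667)·(0.6667) + (2.6667)·(2.6667) + (-2.3333)·(-2.3333)) / 5 = 39.3333/5 = 7.8667
  Sample standard deviations s_i = √(s[i,i]):
  s(U) = √(5.3667) = 2.3166
  s(V) = √(1.8667) = 1.3663
  s(W) = √(7.8667) = 2.8048

Step 3 — r_{ij} = s_{ij} / (s_i · s_j):
  r[U,U] = 1 (diagonal).
  r[U,V] = 1.7333 / (2.3166 · 1.3663) = 1.7333 / 3.1651 = 0.5476
  r[U,W] = -4.8667 / (2.3166 · 2.8048) = -4.8667 / 6.4975 = -0.749
  r[V,V] = 1 (diagonal).
  r[V,W] = -0.3333 / (1.3663 · 2.8048) = -0.3333 / 3.832 = -0.087
  r[W,W] = 1 (diagonal).

R is symmetric with unit diagonal. Assembling:

R = [[1, 0.5476, -0.749],
 [0.5476, 1, -0.087],
 [-0.749, -0.087, 1]]


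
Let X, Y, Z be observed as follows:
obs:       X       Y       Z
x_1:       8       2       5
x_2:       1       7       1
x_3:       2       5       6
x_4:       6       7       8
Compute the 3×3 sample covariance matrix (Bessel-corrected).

Step 1 — column means:
  mean(X) = (8 + 1 + 2 + 6) / 4 = 17/4 = 4.25
  mean(Y) = (2 + 7 + 5 + 7) / 4 = 21/4 = 5.25
  mean(Z) = (5 + 1 + 6 + 8) / 4 = 20/4 = 5

Step 2 — sample covariance S[i,j] = (1/(n-1)) · Σ_k (x_{k,i} - mean_i) · (x_{k,j} - mean_j), with n-1 = 3.
  S[X,X] = ((3.75)·(3.75) + (-3.25)·(-3.25) + (-2.25)·(-2.25) + (1.75)·(1.75)) / 3 = 32.75/3 = 10.9167
  S[X,Y] = ((3.75)·(-3.25) + (-3.25)·(1.75) + (-2.25)·(-0.25) + (1.75)·(1.75)) / 3 = -14.25/3 = -4.75
  S[X,Z] = ((3.75)·(0) + (-3.25)·(-4) + (-2.25)·(1) + (1.75)·(3)) / 3 = 16/3 = 5.3333
  S[Y,Y] = ((-3.25)·(-3.25) + (1.75)·(1.75) + (-0.25)·(-0.25) + (1.75)·(1.75)) / 3 = 16.75/3 = 5.5833
  S[Y,Z] = ((-3.25)·(0) + (1.75)·(-4) + (-0.25)·(1) + (1.75)·(3)) / 3 = -2/3 = -0.6667
  S[Z,Z] = ((0)·(0) + (-4)·(-4) + (1)·(1) + (3)·(3)) / 3 = 26/3 = 8.6667

S is symmetric (S[j,i] = S[i,j]). Assembling:

S = [[10.9167, -4.75, 5.3333],
 [-4.75, 5.5833, -0.6667],
 [5.3333, -0.6667, 8.6667]]


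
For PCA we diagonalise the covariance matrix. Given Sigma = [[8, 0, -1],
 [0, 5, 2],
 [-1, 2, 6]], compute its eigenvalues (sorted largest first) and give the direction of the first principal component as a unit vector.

Step 1 — characteristic polynomial p(λ) = det(λI - Sigma) = λ³ - tr·λ² + c_1·λ - det, where tr = trace, c_1 = sum of the principal 2×2 minors, det = det(Sigma):
  tr = 8 + 5 + 6 = 19,
  c_1 = (8·5 - (0)²) + (8·6 - (-1)²) + (5·6 - (2)²) = 40 + 47 + 26 = 113,
  det = 8·(5·6 - (2)²) - (0)·((0)·6 - (2)·(-1)) + (-1)·((0)·(2) - 5·(-1)) = 8·(26) - (0)·(2) + (-1)·(5) = 203.
  So p(λ) = λ³ - 19λ² + 113λ - 203.
Step 2 — look for an integer root (rational root theorem: any rational root is an integer divisor of 203). Testing λ = 7:
  p(7) = 343 - 931 + 791 - 203 = 0  ✓
  Dividing out (λ - 7): p(λ) = (λ - 7)(λ² - 12λ + 29).
Step 3 — remaining eigenvalues from the quadratic λ² - 12λ + 29 = 0:
  Δ = 12² - 4·29 = 144 - 116 = 28,  λ = (12 ± √28)/2 = (12 ± 5.2915)/2 ≈ 8.6458 or 3.3542.
  Sorted: λ_1 = 8.6458,  λ_2 = 7,  λ_3 = 3.3542  (check: sum = 19 = tr ✓).

Step 4 — unit eigenvector for λ_1 ≈ 8.6458: v spans the null space of (Sigma - λ_1 I), whose rows are
  r_1 = (-0.6458, 0, -1),  r_2 = (0, -3.6458, 2),  r_3 = (-1, 2, -2.6458).
  v is orthogonal to every row, so take v ∝ r_1 × r_2 = ((0)·(2) - (-1)·(-3.6458), (-1)·(0) - (-0.6458)·(2), (-0.6458)·(-3.6458) - (0)·(0)) ≈ (-3.6458, 1.2915, 2.3542).
  Rescale (multiply by -1 so the first nonzero entry is positive): u = (3.6458, -1.2915, -2.3542).
  ||u|| = √((3.6458)² + (-1.2915)² + (-2.3542)²) = √(20.502) ≈ 4.5279,  v_1 = u/||u|| ≈ (0.8052, -0.2852, -0.5199) (||v_1|| = 1).

λ_1 = 8.6458,  λ_2 = 7,  λ_3 = 3.3542;  v_1 ≈ (0.8052, -0.2852, -0.5199)


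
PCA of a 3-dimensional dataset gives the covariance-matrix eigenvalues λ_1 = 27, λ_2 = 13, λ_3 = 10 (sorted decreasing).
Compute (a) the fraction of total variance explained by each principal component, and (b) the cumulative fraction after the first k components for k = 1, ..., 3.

Step 1 — total variance = trace(Sigma) = Σ λ_i = 27 + 13 + 10 = 50.

Step 2 — fraction explained by component i = λ_i / Σ λ:
  PC1: 27/50 = 0.54
  PC2: 13/50 = 0.26
  PC3: 10/50 = 0.2

Step 3 — cumulative fraction after k components = (λ_1 + ... + λ_k) / Σ λ:
  k = 1: 27/50 = 0.54
  k = 2: (27 + 13)/50 = 40/50 = 0.8
  k = 3: (27 + 13 + 10)/50 = 50/50 = 1

Summary (fraction, with percent):

explained: PC1 0.54 (54%), PC2 0.26 (26%), PC3 0.2 (20%);  cumulative: 0.54, 0.8, 1


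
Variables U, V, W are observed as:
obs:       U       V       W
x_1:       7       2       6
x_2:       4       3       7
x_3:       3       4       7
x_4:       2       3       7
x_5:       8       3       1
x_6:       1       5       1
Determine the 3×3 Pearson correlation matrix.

Step 1 — column means:
  mean(U) = (7 + 4 + 3 + 2 + 8 + 1) / 6 = 25/6 = 4.1667
  mean(V) = (2 + 3 + 4 + 3 + 3 + 5) / 6 = 20/6 = 3.3333
  mean(W) = (6 + 7 + 7 + 7 + 1 + 1) / 6 = 29/6 = 4.8333

Step 2 — sample variances and covariances s[i,j] = (1/(n-1)) · Σ_k (x_{k,i} - mean_i) · (x_{k,j} - mean_j), with n-1 = 5:
  s[U,U] = ((2.8333)·(2.8333) + (-0.1667)·(-0.1667) + (-1.1667)·(-1.1667) + (-2.1667)·(-2.1667) + (3.8333)·(3.8333) + (-3.1667)·(-3.1667)) / 5 = 38.8333/5 = 7.7667
  s[U,V] = ((2.8333)·(-1.3333) + (-0.1667)·(-0.3333) + (-1.1667)·(0.6667) + (-2.1667)·(-0.3333) + (3.8333)·(-0.3333) + (-3.1667)·(1.6667)) / 5 = -10.3333/5 = -2.0667
  s[U,W] = ((2.8333)·(1.1667) + (-0.1667)·(2.1667) + (-1.1667)·(2.1667) + (-2.1667)·(2.1667) + (3.8333)·(-3.8333) + (-3.1667)·(-3.8333)) / 5 = -6.8333/5 = -1.3667
  s[V,V] = ((-1.3333)·(-1.3333) + (-0.3333)·(-0.3333) + (0.6667)·(0.6667) + (-0.3333)·(-0.3333) + (-0.3333)·(-0.3333) + (1.6667)·(1.6667)) / 5 = 5.3333/5 = 1.0667
  s[V,W] = ((-1.3333)·(1.1667) + (-0.3333)·(2.1667) + (0.6667)·(2.1667) + (-0.3333)·(2.1667) + (-0.3333)·(-3.8333) + (1.6667)·(-3.8333)) / 5 = -6.6667/5 = -1.3333
  s[W,W] = ((1.1667)·(1.1667) + (2.1667)·(2.1667) + (2.1667)·(2.1667) + (2.1667)·(2.1667) + (-3.8333)·(-3.8333) + (-3.8333)·(-3.8333)) / 5 = 44.8333/5 = 8.9667
  Sample standard deviations s_i = √(s[i,i]):
  s(U) = √(7.7667) = 2.7869
  s(V) = √(1.0667) = 1.0328
  s(W) = √(8.9667) = 2.9944

Step 3 — r_{ij} = s_{ij} / (s_i · s_j):
  r[U,U] = 1 (diagonal).
  r[U,V] = -2.0667 / (2.7869 · 1.0328) = -2.0667 / 2.8783 = -0.718
  r[U,W] = -1.3667 / (2.7869 · 2.9944) = -1.3667 / 8.3451 = -0.1638
  r[V,V] = 1 (diagonal).
  r[V,W] = -1.3333 / (1.0328 · 2.9944) = -1.3333 / 3.0926 = -0.4311
  r[W,W] = 1 (diagonal).

R is symmetric with unit diagonal. Assembling:

R = [[1, -0.718, -0.1638],
 [-0.718, 1, -0.4311],
 [-0.1638, -0.4311, 1]]


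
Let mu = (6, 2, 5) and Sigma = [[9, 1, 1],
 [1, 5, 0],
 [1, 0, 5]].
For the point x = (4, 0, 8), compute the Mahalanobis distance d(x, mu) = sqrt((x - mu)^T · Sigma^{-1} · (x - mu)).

Step 1 — centre the observation: (x - mu) = (-2, -2, 3).

Step 2 — invert Sigma (cofactor / det for 3×3, or solve directly):
  Sigma^{-1} = [[0.1163, -0.0233, -0.0233],
 [-0.0233, 0.2047, 0.0047],
 [-0.0233, 0.0047, 0.2047]].

Step 3 — form the quadratic (x - mu)^T · Sigma^{-1} · (x - mu):
  Sigma^{-1} · (x - mu) = (-0.2558, -0.3488, 0.6512).
  (x - mu)^T · [Sigma^{-1} · (x - mu)] = (-2)·(-0.2558) + (-2)·(-0.3488) + (3)·(0.6512) = 3.1628.

Step 4 — take square root: d = √(3.1628) ≈ 1.7784.

d(x, mu) = √(3.1628) ≈ 1.7784


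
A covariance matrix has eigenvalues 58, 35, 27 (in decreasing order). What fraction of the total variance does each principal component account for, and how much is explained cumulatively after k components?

Step 1 — total variance = trace(Sigma) = Σ λ_i = 58 + 35 + 27 = 120.

Step 2 — fraction explained by component i = λ_i / Σ λ:
  PC1: 58/120 = 0.4833
  PC2: 35/120 = 0.2917
  PC3: 27/120 = 0.225

Step 3 — cumulative fraction after k components = (λ_1 + ... + λ_k) / Σ λ:
  k = 1: 58/120 = 0.4833
  k = 2: (58 + 35)/120 = 93/120 = 0.775
  k = 3: (58 + 35 + 27)/120 = 120/120 = 1

Summary (fraction, with percent):

explained: PC1 0.4833 (48.33%), PC2 0.2917 (29.17%), PC3 0.225 (22.5%);  cumulative: 0.4833, 0.775, 1
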